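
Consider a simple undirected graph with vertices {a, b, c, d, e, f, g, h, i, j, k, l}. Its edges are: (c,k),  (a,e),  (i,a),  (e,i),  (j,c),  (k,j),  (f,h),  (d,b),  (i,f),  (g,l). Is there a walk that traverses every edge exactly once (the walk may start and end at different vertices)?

No

Degrees: a:2, b:1, c:2, d:1, e:2, f:2, g:1, h:1, i:3, j:2, k:2, l:1
Odd-degree vertices: b, d, g, h, i, l (6 total).
An Eulerian trail requires 0 or 2 odd-degree vertices; here there are 6.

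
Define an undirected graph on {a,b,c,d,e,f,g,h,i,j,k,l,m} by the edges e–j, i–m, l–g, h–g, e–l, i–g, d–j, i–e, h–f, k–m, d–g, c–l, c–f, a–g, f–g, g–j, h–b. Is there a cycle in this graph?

The graph has 13 vertices, 17 edges, and 1 connected component.
Since 17 > 13 - 1, a cycle must exist; for instance g-h-f-g.

Yes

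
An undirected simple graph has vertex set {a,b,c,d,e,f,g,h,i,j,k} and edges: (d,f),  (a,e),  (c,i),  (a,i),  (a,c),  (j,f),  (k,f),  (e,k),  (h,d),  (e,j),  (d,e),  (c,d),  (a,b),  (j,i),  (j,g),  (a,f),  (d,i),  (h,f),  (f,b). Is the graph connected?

Yes

A breadth-first search from a visits a, i, e, b, c, f, d, j, k, h, g — all 11 vertices — so the graph is connected.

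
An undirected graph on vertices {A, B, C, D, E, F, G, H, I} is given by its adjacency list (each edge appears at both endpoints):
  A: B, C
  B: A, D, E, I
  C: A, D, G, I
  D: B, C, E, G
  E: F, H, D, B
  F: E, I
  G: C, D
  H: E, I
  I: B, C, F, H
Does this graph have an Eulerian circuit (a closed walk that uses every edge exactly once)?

Yes

Degrees: A:2, B:4, C:4, D:4, E:4, F:2, G:2, H:2, I:4
All degrees are even and the non-isolated vertices are connected — an Eulerian circuit exists.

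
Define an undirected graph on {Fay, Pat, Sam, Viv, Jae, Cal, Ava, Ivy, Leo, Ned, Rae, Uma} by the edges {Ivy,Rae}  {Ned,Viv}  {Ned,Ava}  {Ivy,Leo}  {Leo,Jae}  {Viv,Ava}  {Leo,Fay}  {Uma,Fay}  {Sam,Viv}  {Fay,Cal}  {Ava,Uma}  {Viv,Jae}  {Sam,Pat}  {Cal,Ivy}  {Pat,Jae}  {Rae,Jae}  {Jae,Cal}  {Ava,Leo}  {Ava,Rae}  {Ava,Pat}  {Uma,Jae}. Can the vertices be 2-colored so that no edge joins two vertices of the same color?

Ava-Ned-Viv-Ava is an odd cycle (length 3), and a bipartite graph can contain only even cycles.

No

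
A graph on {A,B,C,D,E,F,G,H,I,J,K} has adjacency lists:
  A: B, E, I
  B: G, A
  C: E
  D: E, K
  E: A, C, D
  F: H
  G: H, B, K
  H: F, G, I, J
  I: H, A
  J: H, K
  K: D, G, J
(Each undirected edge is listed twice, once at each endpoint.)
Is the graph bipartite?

No

The cycle H-I-A-B-G-H has length 5, which is odd, so the graph is not bipartite.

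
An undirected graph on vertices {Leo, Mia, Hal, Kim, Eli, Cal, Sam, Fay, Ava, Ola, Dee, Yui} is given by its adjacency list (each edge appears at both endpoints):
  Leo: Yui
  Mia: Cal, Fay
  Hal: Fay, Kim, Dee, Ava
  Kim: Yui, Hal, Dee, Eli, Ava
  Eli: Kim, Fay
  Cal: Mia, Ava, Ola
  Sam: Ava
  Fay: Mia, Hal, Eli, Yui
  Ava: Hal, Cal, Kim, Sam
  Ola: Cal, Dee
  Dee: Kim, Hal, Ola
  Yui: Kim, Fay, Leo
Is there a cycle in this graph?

Yes

|V| = 12, |E| = 17, number of components = 1.
Since 17 > 12 - 1, a cycle must exist; for instance Fay-Hal-Ava-Kim-Eli-Fay.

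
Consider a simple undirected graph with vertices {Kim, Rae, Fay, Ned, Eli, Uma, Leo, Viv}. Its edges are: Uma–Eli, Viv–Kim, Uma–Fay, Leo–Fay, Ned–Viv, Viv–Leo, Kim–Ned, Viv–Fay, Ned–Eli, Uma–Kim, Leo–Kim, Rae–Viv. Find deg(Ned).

3

Neighbors of Ned: Kim, Eli, Viv.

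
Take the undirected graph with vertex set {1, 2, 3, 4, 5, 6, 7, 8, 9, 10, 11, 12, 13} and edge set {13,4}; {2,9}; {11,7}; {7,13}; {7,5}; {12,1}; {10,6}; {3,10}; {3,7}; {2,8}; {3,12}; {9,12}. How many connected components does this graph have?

1

Component: {1, 2, 3, 4, 5, 6, 7, 8, 9, 10, 11, 12, 13}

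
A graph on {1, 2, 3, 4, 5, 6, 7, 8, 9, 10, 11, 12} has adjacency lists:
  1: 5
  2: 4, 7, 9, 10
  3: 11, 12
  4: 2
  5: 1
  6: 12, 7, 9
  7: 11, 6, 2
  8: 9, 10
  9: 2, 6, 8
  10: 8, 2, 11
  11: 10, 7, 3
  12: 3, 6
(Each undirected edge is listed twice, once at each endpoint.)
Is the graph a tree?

No

The graph has 12 vertices and 14 edges.
It is not connected, so it is not a tree.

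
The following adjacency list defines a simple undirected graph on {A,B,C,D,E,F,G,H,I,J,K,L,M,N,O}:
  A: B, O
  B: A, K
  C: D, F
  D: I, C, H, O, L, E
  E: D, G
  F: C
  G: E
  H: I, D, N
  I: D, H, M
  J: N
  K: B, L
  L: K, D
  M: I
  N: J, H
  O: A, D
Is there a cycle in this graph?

Yes

|V| = 15, |E| = 16, number of components = 1.
Since 16 > 15 - 1, a cycle must exist; for instance D-I-H-D.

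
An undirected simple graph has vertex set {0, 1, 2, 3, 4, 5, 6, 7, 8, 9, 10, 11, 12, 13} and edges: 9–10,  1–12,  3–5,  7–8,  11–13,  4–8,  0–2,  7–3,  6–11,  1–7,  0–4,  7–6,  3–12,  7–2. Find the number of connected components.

2

Component: {9, 10}
Component: {0, 1, 2, 3, 4, 5, 6, 7, 8, 11, 12, 13}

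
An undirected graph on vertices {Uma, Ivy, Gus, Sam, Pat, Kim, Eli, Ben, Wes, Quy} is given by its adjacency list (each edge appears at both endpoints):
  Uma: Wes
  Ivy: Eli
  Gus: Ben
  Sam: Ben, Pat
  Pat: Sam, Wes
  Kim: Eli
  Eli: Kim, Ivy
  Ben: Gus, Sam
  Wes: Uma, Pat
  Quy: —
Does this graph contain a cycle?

No

|V| = 10, |E| = 7, number of components = 3.
Since 7 = 10 - 3, the graph is a forest and contains no cycle.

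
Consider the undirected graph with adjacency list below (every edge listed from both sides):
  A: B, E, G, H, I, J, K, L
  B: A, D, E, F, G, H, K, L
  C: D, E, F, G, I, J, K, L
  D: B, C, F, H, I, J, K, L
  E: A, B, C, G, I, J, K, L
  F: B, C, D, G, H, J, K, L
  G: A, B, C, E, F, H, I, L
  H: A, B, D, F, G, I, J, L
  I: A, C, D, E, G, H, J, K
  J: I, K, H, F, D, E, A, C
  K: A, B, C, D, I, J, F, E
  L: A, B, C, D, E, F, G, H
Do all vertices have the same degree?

Yes

Degrees: A:8, B:8, C:8, D:8, E:8, F:8, G:8, H:8, I:8, J:8, K:8, L:8
All degrees equal 8; the graph is regular.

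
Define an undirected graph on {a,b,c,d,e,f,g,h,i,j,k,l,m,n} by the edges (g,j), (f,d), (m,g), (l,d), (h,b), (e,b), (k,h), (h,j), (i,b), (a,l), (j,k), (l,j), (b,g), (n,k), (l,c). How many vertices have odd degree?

10

Degrees: a:1, b:4, c:1, d:2, e:1, f:1, g:3, h:3, i:1, j:4, k:3, l:4, m:1, n:1
Odd-degree vertices: a, c, e, f, g, h, i, k, m, n.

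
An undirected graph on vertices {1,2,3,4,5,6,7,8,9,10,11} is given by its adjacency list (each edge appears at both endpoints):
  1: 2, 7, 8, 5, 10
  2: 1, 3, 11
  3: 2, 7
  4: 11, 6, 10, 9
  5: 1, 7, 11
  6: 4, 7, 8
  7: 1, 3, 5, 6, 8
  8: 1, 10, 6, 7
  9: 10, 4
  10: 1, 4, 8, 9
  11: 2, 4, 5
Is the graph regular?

No

Degrees: 1:5, 2:3, 3:2, 4:4, 5:3, 6:3, 7:5, 8:4, 9:2, 10:4, 11:3
Vertex 3 has degree 2 while 1 has degree 5, so the graph is not regular.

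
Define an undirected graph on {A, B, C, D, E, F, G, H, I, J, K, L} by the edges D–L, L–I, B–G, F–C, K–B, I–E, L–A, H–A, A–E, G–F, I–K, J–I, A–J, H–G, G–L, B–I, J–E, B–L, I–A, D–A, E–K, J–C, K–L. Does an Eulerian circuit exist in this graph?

Yes

Degrees: A:6, B:4, C:2, D:2, E:4, F:2, G:4, H:2, I:6, J:4, K:4, L:6
All degrees are even and the non-isolated vertices are connected — an Eulerian circuit exists.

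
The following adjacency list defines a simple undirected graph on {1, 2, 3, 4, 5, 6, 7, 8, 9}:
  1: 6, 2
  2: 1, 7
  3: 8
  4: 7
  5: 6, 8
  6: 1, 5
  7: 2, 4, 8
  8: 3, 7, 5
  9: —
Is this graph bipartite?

Yes

A valid 2-coloring puts {2, 4, 6, 8, 9} on one side and {1, 3, 5, 7} on the other; every edge crosses between the two sides.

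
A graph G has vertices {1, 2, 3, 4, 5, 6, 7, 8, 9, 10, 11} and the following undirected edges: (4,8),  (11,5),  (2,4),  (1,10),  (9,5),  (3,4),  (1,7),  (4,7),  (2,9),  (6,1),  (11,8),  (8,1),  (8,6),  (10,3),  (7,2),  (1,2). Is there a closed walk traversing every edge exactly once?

Degrees: 1:5, 2:4, 3:2, 4:4, 5:2, 6:2, 7:3, 8:4, 9:2, 10:2, 11:2
1, 7 have odd degree; an Eulerian circuit needs every degree to be even, so none exists.

No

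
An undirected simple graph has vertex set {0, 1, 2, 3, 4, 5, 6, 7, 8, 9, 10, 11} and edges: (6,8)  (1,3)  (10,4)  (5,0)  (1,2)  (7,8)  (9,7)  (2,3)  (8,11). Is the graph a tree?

The graph has 12 vertices and 9 edges.
It splits into 4 components, so it cannot be a tree.

No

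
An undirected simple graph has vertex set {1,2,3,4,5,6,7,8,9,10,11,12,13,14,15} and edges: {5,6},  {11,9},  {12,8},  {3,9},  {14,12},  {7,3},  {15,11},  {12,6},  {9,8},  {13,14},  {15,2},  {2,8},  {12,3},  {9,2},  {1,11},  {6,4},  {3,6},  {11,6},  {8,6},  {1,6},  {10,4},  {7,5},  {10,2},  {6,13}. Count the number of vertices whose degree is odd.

0

Degrees: 1:2, 2:4, 3:4, 4:2, 5:2, 6:8, 7:2, 8:4, 9:4, 10:2, 11:4, 12:4, 13:2, 14:2, 15:2
Odd-degree vertices: none.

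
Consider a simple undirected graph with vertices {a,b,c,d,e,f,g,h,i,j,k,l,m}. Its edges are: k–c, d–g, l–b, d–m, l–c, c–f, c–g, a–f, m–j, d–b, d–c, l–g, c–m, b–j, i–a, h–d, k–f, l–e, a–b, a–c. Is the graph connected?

A breadth-first search from a visits a, c, b, i, f, d, k, l, g, m, j, h, e — all 13 vertices — so the graph is connected.

Yes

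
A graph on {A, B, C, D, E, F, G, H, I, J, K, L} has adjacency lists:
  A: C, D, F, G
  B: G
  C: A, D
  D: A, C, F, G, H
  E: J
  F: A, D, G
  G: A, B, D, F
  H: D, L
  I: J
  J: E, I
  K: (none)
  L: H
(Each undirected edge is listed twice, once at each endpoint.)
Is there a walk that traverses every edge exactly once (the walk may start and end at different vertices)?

Degrees: A:4, B:1, C:2, D:5, E:1, F:3, G:4, H:2, I:1, J:2, K:0, L:1
Odd-degree vertices: B, D, E, F, I, L (6 total).
With 6 odd-degree vertices (more than two), no single trail can use every edge.

No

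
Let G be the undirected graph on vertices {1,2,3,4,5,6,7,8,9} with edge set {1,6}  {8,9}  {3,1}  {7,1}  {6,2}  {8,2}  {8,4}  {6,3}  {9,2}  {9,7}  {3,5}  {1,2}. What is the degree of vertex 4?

Neighbors of 4: 8.

1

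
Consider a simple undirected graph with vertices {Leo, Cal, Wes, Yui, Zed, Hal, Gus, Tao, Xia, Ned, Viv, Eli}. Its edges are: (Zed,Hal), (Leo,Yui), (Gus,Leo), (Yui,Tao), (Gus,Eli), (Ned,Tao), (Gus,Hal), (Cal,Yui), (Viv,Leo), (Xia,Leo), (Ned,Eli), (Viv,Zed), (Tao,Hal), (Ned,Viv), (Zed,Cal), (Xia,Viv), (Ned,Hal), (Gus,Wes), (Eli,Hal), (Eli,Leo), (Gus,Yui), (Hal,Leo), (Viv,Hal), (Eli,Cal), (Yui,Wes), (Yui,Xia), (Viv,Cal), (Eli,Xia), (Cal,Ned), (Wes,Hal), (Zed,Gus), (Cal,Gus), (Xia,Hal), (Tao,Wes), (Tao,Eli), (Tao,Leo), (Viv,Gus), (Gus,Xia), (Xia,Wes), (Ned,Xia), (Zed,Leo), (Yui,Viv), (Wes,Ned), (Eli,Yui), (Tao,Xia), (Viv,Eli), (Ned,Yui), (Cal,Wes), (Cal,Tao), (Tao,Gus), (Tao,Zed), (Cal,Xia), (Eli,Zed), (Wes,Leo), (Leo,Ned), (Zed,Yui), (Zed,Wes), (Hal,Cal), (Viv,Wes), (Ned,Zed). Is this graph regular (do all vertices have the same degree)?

Degrees: Leo:10, Cal:10, Wes:10, Yui:10, Zed:10, Hal:10, Gus:10, Tao:10, Xia:10, Ned:10, Viv:10, Eli:10
All degrees equal 10; the graph is regular.

Yes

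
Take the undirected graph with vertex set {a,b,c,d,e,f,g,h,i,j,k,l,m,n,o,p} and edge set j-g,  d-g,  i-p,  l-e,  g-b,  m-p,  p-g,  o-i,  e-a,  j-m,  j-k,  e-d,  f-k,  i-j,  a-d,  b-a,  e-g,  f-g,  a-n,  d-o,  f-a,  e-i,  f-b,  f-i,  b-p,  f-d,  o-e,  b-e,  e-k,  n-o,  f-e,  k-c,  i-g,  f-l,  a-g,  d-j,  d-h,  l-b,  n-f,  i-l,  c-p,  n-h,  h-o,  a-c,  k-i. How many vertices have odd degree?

10

Degrees: a:7, b:6, c:3, d:7, e:9, f:9, g:8, h:3, i:8, j:5, k:5, l:4, m:2, n:4, o:5, p:5
Odd-degree vertices: a, c, d, e, f, h, j, k, o, p.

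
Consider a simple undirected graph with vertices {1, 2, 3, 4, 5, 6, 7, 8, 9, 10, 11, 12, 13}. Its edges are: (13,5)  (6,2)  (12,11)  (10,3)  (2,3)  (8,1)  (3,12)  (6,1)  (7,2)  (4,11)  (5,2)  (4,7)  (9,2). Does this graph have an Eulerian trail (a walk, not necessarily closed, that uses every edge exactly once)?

Degrees: 1:2, 2:5, 3:3, 4:2, 5:2, 6:2, 7:2, 8:1, 9:1, 10:1, 11:2, 12:2, 13:1
Odd-degree vertices: 2, 3, 8, 9, 10, 13 (6 total).
With 6 odd-degree vertices (more than two), no single trail can use every edge.

No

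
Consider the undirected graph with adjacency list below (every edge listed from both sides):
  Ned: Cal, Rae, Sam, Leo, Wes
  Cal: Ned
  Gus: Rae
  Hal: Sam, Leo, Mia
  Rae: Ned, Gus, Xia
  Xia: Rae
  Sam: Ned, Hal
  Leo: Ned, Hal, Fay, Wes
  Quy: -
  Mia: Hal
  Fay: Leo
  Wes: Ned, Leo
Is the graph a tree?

No

The graph has 12 vertices and 12 edges.
It splits into 2 components, so it cannot be a tree.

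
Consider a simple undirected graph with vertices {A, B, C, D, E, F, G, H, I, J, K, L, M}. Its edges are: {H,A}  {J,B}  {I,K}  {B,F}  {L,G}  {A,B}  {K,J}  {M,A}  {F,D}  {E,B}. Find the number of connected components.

3

Component: {C}
Component: {G, L}
Component: {A, B, D, E, F, H, I, J, K, M}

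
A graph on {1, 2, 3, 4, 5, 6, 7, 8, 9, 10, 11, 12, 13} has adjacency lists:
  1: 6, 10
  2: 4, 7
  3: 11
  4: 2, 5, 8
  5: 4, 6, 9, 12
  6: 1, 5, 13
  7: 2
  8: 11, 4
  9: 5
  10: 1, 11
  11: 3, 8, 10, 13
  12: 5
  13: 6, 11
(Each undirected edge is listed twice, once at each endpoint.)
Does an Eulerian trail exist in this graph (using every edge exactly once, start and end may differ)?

No

Degrees: 1:2, 2:2, 3:1, 4:3, 5:4, 6:3, 7:1, 8:2, 9:1, 10:2, 11:4, 12:1, 13:2
Odd-degree vertices: 3, 4, 6, 7, 9, 12 (6 total).
An Eulerian trail requires 0 or 2 odd-degree vertices; here there are 6.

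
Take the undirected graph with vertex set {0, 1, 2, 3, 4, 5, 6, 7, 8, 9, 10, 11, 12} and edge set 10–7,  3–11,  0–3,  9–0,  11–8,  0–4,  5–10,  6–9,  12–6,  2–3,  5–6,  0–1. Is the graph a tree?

|V| = 13, |E| = 12.
Connected and |E| = |V| - 1, which characterizes a tree.

Yes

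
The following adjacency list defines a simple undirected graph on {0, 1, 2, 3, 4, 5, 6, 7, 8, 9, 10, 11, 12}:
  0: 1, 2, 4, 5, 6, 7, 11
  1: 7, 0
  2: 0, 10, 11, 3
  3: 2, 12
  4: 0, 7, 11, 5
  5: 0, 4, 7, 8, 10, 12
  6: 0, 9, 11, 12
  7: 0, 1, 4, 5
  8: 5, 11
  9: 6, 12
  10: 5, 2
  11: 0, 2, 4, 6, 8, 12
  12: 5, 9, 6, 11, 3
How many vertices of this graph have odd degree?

2

Degrees: 0:7, 1:2, 2:4, 3:2, 4:4, 5:6, 6:4, 7:4, 8:2, 9:2, 10:2, 11:6, 12:5
Odd-degree vertices: 0, 12.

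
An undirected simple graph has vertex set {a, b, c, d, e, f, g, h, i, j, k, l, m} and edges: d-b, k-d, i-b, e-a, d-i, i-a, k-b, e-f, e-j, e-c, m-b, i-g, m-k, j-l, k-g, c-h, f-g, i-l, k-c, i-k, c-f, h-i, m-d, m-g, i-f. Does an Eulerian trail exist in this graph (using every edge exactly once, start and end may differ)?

Yes

Degrees: a:2, b:4, c:4, d:4, e:4, f:4, g:4, h:2, i:8, j:2, k:6, l:2, m:4
Odd-degree vertices: none (0 total).
With 0 odd-degree vertices and all edges in one connected piece, an Eulerian trail exists.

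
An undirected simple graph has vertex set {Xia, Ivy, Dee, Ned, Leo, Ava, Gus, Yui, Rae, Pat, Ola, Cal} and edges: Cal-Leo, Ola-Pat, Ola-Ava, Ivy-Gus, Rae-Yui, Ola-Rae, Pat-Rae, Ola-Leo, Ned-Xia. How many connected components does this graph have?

Component: {Dee}
Component: {Xia, Ned}
Component: {Ivy, Gus}
Component: {Leo, Ava, Yui, Rae, Pat, Ola, Cal}

4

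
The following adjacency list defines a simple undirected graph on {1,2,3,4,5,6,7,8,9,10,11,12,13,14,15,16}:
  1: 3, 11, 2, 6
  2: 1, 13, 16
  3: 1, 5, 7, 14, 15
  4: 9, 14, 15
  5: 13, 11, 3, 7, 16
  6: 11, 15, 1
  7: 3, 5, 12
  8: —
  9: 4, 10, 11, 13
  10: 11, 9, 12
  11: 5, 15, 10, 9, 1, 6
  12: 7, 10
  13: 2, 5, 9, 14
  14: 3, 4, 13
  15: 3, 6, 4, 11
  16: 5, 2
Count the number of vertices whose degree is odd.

8

Degrees: 1:4, 2:3, 3:5, 4:3, 5:5, 6:3, 7:3, 8:0, 9:4, 10:3, 11:6, 12:2, 13:4, 14:3, 15:4, 16:2
Odd-degree vertices: 2, 3, 4, 5, 6, 7, 10, 14.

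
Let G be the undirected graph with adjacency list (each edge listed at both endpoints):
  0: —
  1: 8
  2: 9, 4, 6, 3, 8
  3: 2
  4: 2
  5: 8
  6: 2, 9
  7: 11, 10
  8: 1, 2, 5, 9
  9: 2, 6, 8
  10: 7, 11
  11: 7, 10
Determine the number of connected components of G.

3

Component: {0}
Component: {7, 10, 11}
Component: {1, 2, 3, 4, 5, 6, 8, 9}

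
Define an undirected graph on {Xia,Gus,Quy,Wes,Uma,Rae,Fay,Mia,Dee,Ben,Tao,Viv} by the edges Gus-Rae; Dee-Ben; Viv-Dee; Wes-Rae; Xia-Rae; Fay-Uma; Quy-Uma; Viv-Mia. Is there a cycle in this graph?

The graph has 12 vertices, 8 edges, and 4 connected components.
A forest on 12 vertices with 4 components has exactly 8 edges, which matches — so no cycle.

No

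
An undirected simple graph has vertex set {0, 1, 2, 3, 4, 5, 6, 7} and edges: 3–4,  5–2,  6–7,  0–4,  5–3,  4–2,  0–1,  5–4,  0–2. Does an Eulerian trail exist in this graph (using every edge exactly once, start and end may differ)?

No

Degrees: 0:3, 1:1, 2:3, 3:2, 4:4, 5:3, 6:1, 7:1
Odd-degree vertices: 0, 1, 2, 5, 6, 7 (6 total).
With 6 odd-degree vertices (more than two), no single trail can use every edge.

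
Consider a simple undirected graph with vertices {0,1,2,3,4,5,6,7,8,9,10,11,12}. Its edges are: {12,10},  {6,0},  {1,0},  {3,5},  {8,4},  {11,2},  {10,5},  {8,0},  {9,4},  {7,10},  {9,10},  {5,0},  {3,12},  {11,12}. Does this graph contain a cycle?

Yes

The graph has 13 vertices, 14 edges, and 1 connected component.
One cycle is 5-10-12-3-5.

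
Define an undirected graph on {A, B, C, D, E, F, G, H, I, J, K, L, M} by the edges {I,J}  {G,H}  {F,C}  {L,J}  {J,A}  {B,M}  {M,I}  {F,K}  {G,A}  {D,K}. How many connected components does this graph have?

3

Component: {E}
Component: {C, D, F, K}
Component: {A, B, G, H, I, J, L, M}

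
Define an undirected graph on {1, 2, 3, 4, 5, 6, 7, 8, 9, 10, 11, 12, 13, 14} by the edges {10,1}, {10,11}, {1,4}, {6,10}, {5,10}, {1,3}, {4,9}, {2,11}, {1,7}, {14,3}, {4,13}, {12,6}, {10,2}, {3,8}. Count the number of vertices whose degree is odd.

Degrees: 1:4, 2:2, 3:3, 4:3, 5:1, 6:2, 7:1, 8:1, 9:1, 10:5, 11:2, 12:1, 13:1, 14:1
Odd-degree vertices: 3, 4, 5, 7, 8, 9, 10, 12, 13, 14.

10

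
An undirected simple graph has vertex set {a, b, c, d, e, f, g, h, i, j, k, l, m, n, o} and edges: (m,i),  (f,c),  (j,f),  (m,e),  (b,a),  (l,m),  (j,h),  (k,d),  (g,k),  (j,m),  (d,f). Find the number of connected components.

Component: {n}
Component: {o}
Component: {a, b}
Component: {c, d, e, f, g, h, i, j, k, l, m}

4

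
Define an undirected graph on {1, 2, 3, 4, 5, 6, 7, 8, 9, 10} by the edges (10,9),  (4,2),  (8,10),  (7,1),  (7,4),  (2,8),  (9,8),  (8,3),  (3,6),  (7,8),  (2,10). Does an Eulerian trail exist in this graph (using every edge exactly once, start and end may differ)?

Degrees: 1:1, 2:3, 3:2, 4:2, 5:0, 6:1, 7:3, 8:5, 9:2, 10:3
Odd-degree vertices: 1, 2, 6, 7, 8, 10 (6 total).
With 6 odd-degree vertices (more than two), no single trail can use every edge.

No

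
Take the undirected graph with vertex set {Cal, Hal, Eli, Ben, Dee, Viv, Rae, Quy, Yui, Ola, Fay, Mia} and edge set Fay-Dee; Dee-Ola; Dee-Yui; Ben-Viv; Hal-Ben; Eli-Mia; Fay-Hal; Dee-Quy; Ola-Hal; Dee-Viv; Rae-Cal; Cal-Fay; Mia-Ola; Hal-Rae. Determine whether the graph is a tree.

The graph has 12 vertices and 14 edges.
Connected but with 14 > 11 edges, so it has a cycle and is not a tree.

No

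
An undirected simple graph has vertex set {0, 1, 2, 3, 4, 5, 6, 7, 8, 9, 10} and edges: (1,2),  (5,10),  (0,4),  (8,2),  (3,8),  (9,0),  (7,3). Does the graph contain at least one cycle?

The graph has 11 vertices, 7 edges, and 4 connected components.
A forest on 11 vertices with 4 components has exactly 7 edges, which matches — so no cycle.

No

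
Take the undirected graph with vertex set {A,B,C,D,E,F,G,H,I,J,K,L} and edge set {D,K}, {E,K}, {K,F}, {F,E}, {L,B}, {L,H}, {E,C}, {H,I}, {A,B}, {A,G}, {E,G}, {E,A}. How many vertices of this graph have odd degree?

6

Degrees: A:3, B:2, C:1, D:1, E:5, F:2, G:2, H:2, I:1, J:0, K:3, L:2
Odd-degree vertices: A, C, D, E, I, K.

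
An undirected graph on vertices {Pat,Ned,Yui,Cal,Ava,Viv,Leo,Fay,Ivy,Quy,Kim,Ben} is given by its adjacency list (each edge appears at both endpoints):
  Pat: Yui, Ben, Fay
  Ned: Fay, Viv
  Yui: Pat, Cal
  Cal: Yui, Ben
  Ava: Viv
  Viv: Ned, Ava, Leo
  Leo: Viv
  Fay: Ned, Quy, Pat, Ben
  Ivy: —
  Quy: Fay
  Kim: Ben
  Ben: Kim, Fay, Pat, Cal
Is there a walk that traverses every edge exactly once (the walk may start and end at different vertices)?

Degrees: Pat:3, Ned:2, Yui:2, Cal:2, Ava:1, Viv:3, Leo:1, Fay:4, Ivy:0, Quy:1, Kim:1, Ben:4
Odd-degree vertices: Pat, Ava, Viv, Leo, Quy, Kim (6 total).
With 6 odd-degree vertices (more than two), no single trail can use every edge.

No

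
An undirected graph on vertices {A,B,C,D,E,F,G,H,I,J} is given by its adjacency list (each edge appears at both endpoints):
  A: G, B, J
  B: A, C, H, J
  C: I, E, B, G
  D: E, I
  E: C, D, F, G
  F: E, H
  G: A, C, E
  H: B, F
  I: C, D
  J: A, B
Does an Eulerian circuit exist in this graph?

No

Degrees: A:3, B:4, C:4, D:2, E:4, F:2, G:3, H:2, I:2, J:2
Vertices with odd degree: A, G. An Eulerian circuit requires all degrees even.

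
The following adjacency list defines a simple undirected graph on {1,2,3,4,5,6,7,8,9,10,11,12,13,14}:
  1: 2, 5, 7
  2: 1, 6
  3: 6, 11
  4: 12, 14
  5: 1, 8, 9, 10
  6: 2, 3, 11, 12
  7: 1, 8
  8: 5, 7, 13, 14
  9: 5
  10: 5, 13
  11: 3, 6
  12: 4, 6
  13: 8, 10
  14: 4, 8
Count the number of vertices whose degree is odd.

Degrees: 1:3, 2:2, 3:2, 4:2, 5:4, 6:4, 7:2, 8:4, 9:1, 10:2, 11:2, 12:2, 13:2, 14:2
Odd-degree vertices: 1, 9.

2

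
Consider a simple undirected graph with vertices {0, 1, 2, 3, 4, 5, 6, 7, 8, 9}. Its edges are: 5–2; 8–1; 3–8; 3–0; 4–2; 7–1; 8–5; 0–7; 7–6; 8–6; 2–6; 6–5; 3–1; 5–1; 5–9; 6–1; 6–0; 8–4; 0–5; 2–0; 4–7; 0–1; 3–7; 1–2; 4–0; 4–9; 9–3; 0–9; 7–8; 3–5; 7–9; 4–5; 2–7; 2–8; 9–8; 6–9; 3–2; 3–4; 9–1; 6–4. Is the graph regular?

Yes

Degrees: 0:8, 1:8, 2:8, 3:8, 4:8, 5:8, 6:8, 7:8, 8:8, 9:8
All degrees equal 8; the graph is regular.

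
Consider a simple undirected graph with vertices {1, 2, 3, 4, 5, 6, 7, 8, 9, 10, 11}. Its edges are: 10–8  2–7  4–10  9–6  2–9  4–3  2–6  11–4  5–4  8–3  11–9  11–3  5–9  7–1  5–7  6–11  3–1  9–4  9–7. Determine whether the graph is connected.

A breadth-first search from 1 visits 1, 3, 7, 11, 8, 4, 5, 9, 2, 6, 10 — all 11 vertices — so the graph is connected.

Yes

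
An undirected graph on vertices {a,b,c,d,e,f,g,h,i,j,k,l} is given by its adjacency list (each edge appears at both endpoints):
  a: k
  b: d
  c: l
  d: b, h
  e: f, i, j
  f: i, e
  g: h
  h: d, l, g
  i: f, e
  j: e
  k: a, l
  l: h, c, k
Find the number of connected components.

2

Component: {e, f, i, j}
Component: {a, b, c, d, g, h, k, l}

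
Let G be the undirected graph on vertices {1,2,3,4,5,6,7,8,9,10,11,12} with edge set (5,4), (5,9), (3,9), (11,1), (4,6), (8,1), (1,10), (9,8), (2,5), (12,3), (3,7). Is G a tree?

Yes

The graph has 12 vertices and 11 edges.
Connected and |E| = |V| - 1, which characterizes a tree.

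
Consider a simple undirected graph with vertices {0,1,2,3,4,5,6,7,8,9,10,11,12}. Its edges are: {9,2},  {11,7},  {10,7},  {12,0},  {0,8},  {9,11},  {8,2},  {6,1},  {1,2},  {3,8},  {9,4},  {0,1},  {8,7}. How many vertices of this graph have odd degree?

10

Degrees: 0:3, 1:3, 2:3, 3:1, 4:1, 5:0, 6:1, 7:3, 8:4, 9:3, 10:1, 11:2, 12:1
Odd-degree vertices: 0, 1, 2, 3, 4, 6, 7, 9, 10, 12.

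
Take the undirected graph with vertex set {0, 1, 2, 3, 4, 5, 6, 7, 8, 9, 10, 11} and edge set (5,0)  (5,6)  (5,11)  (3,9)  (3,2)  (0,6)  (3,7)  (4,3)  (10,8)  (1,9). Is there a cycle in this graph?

Yes

The graph has 12 vertices, 10 edges, and 3 connected components.
One cycle is 0-5-6-0.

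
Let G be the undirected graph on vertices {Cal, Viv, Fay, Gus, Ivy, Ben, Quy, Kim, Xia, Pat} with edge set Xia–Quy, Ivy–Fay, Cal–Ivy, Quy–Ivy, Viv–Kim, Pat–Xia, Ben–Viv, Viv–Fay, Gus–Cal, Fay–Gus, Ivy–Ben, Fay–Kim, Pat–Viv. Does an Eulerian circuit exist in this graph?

Yes

Degrees: Cal:2, Viv:4, Fay:4, Gus:2, Ivy:4, Ben:2, Quy:2, Kim:2, Xia:2, Pat:2
Every vertex has even degree and the edges form a single connected piece, so an Eulerian circuit exists.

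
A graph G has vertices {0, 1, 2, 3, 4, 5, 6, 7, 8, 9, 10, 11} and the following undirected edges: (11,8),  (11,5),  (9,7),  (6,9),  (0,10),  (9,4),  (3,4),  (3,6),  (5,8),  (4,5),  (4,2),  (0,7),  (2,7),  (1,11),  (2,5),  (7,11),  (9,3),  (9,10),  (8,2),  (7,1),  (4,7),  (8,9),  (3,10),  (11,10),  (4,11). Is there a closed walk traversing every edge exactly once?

Degrees: 0:2, 1:2, 2:4, 3:4, 4:6, 5:4, 6:2, 7:6, 8:4, 9:6, 10:4, 11:6
Every vertex has even degree and the edges form a single connected piece, so an Eulerian circuit exists.

Yes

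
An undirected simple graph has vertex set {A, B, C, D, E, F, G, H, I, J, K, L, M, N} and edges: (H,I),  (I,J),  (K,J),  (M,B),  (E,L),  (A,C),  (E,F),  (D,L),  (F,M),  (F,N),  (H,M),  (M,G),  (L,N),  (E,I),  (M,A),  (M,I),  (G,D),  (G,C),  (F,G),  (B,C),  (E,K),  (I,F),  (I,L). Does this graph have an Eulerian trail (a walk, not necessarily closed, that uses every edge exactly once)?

Yes

Degrees: A:2, B:2, C:3, D:2, E:4, F:5, G:4, H:2, I:6, J:2, K:2, L:4, M:6, N:2
Odd-degree vertices: C, F (2 total).
With 2 odd-degree vertices and all edges in one connected piece, an Eulerian trail exists (from C to F).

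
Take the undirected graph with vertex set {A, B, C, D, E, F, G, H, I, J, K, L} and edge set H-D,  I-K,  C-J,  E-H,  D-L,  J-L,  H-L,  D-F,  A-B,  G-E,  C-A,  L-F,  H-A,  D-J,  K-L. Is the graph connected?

A breadth-first search from A visits A, H, B, C, L, E, D, J, K, F, G, I — all 12 vertices — so the graph is connected.

Yes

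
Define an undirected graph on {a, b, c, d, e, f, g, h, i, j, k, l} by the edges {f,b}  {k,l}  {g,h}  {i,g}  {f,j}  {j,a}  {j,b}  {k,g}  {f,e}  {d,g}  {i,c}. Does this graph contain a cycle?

The graph has 12 vertices, 11 edges, and 2 connected components.
One cycle is j-b-f-j.

Yes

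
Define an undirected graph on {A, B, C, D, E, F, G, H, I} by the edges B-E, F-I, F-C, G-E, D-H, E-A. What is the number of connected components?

Component: {D, H}
Component: {C, F, I}
Component: {A, B, E, G}

3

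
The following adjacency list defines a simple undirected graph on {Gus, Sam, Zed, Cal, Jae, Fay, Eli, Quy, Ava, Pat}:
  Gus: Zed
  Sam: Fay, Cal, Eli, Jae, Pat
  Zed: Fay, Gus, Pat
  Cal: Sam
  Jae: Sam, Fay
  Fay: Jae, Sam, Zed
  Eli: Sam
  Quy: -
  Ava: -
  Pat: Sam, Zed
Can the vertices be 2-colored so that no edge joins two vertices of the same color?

Fay-Jae-Sam-Fay is an odd cycle (length 3), and a bipartite graph can contain only even cycles.

No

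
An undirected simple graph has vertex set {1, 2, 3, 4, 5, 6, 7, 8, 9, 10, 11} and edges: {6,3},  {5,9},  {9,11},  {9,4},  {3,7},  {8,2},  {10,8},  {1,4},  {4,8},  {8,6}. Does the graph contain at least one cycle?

No

|V| = 11, |E| = 10, number of components = 1.
Since 10 = 11 - 1, the graph is a forest and contains no cycle.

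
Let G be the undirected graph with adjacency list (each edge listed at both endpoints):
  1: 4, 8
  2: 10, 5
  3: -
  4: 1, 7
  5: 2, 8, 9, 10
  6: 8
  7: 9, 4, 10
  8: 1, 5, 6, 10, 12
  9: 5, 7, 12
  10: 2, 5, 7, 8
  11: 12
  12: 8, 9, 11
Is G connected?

Component: {3}
Component: {1, 2, 4, 5, 6, 7, 8, 9, 10, 11, 12}
No edge joins these 2 groups, so the graph is disconnected.

No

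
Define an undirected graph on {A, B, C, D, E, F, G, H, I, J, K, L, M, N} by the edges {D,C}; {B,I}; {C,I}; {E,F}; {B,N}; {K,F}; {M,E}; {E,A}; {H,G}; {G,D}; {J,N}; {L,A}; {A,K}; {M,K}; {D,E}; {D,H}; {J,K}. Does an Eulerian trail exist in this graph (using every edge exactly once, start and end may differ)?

Yes

Degrees: A:3, B:2, C:2, D:4, E:4, F:2, G:2, H:2, I:2, J:2, K:4, L:1, M:2, N:2
Odd-degree vertices: A, L (2 total).
The non-isolated vertices are connected and exactly 2 have odd degree, so an Eulerian trail exists (from A to L).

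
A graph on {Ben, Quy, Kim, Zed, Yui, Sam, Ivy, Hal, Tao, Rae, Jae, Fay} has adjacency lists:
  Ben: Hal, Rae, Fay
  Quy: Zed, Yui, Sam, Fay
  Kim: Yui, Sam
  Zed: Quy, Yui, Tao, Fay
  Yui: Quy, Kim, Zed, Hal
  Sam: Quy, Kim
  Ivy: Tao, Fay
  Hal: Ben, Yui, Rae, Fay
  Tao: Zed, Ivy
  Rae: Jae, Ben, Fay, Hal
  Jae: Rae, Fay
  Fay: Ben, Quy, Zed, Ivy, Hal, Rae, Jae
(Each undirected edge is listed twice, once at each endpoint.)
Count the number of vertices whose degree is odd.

2

Degrees: Ben:3, Quy:4, Kim:2, Zed:4, Yui:4, Sam:2, Ivy:2, Hal:4, Tao:2, Rae:4, Jae:2, Fay:7
Odd-degree vertices: Ben, Fay.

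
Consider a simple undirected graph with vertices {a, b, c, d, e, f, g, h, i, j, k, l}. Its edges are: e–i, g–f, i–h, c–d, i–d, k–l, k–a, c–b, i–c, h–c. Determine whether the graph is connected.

No

Component: {j}
Component: {f, g}
Component: {a, k, l}
Component: {b, c, d, e, h, i}
There are 4 separate components, so the graph is not connected.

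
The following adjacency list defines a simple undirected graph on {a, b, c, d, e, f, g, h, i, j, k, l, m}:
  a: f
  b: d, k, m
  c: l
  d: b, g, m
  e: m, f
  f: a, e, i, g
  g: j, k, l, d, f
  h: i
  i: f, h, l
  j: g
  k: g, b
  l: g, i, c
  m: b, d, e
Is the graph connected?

Yes

Starting from a and exploring outward reaches every vertex (a, f, i, e, g, l, h, m, j, k, d, c, b); the graph is connected.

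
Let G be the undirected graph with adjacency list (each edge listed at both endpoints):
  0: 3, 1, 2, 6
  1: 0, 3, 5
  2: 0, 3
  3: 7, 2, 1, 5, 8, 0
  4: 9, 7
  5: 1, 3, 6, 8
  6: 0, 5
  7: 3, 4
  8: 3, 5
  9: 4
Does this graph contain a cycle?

Yes

The graph has 10 vertices, 14 edges, and 1 connected component.
Since 14 > 10 - 1, a cycle must exist; for instance 3-8-5-1-3.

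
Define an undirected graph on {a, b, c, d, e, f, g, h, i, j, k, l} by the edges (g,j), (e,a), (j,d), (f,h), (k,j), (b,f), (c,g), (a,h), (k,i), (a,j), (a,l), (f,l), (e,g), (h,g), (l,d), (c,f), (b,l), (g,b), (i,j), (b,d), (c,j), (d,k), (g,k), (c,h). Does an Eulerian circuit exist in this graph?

Yes

Degrees: a:4, b:4, c:4, d:4, e:2, f:4, g:6, h:4, i:2, j:6, k:4, l:4
All degrees are even and the non-isolated vertices are connected — an Eulerian circuit exists.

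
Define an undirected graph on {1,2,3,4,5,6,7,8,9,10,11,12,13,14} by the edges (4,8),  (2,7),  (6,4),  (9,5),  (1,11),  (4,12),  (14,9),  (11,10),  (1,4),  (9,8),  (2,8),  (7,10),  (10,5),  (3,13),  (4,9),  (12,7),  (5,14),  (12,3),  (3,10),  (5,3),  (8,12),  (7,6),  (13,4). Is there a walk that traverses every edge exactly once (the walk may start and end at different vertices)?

Degrees: 1:2, 2:2, 3:4, 4:6, 5:4, 6:2, 7:4, 8:4, 9:4, 10:4, 11:2, 12:4, 13:2, 14:2
Odd-degree vertices: none (0 total).
The non-isolated vertices are connected and exactly 0 have odd degree, so an Eulerian trail exists.

Yes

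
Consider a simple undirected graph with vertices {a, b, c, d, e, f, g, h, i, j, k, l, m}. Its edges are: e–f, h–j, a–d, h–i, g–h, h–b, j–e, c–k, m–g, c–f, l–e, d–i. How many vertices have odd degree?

Degrees: a:1, b:1, c:2, d:2, e:3, f:2, g:2, h:4, i:2, j:2, k:1, l:1, m:1
Odd-degree vertices: a, b, e, k, l, m.

6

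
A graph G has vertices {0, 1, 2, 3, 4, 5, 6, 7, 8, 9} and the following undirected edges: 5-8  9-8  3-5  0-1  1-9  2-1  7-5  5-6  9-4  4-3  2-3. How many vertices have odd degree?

Degrees: 0:1, 1:3, 2:2, 3:3, 4:2, 5:4, 6:1, 7:1, 8:2, 9:3
Odd-degree vertices: 0, 1, 3, 6, 7, 9.

6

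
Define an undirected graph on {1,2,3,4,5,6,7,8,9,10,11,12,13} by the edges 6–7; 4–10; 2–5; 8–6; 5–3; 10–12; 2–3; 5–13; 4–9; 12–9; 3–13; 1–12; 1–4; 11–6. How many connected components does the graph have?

Component: {2, 3, 5, 13}
Component: {6, 7, 8, 11}
Component: {1, 4, 9, 10, 12}

3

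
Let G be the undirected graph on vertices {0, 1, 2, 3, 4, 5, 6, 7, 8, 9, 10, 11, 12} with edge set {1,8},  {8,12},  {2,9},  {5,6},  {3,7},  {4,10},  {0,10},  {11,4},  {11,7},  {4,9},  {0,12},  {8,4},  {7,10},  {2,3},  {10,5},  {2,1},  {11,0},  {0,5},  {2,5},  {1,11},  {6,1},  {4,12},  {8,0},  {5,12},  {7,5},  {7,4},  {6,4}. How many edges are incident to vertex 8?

Neighbors of 8: 0, 1, 4, 12.

4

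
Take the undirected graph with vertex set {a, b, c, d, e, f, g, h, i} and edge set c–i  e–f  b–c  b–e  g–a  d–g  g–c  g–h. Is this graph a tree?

Yes

The graph has 9 vertices and 8 edges.
Connected and |E| = |V| - 1, which characterizes a tree.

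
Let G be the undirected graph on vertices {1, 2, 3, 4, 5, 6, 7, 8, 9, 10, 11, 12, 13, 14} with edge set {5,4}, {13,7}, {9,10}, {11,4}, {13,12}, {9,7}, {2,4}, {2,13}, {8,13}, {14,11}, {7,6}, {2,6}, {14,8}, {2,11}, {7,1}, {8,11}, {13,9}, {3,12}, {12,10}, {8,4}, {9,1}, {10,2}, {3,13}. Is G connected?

A breadth-first search from 1 visits 1, 9, 7, 10, 13, 6, 2, 12, 3, 8, 11, 4, 14, 5 — all 14 vertices — so the graph is connected.

Yes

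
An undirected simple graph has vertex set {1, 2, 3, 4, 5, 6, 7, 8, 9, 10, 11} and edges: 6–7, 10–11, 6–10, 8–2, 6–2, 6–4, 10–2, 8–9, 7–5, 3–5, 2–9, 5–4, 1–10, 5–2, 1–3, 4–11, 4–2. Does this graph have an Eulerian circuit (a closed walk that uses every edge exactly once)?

Yes

Degrees: 1:2, 2:6, 3:2, 4:4, 5:4, 6:4, 7:2, 8:2, 9:2, 10:4, 11:2
Every vertex has even degree and the edges form a single connected piece, so an Eulerian circuit exists.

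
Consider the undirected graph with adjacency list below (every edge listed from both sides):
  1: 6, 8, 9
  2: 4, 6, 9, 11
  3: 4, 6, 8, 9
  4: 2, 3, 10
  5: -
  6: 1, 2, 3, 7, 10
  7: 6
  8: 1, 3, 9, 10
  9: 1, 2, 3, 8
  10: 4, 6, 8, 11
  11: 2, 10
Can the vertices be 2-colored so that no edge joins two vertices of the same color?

The cycle 9-8-3-9 has length 3, which is odd, so the graph is not bipartite.

No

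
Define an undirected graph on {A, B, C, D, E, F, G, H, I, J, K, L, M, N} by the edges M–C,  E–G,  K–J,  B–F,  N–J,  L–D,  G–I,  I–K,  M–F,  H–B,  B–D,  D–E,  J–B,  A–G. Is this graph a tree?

No

The graph has 14 vertices and 14 edges.
A tree on 14 vertices has exactly 13 edges; this graph has 14, so it contains a cycle and is not a tree.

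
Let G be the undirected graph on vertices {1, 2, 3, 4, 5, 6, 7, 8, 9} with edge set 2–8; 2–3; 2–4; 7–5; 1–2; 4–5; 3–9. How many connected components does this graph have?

2

Component: {6}
Component: {1, 2, 3, 4, 5, 7, 8, 9}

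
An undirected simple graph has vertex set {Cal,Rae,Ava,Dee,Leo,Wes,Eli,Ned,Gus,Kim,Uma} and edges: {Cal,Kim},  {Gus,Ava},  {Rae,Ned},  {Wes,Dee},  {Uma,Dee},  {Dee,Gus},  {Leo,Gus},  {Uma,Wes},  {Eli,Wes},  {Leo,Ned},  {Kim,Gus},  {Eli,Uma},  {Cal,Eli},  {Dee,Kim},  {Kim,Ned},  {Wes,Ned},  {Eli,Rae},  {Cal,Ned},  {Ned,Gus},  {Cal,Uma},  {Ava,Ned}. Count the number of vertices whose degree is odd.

2

Degrees: Cal:4, Rae:2, Ava:2, Dee:4, Leo:2, Wes:4, Eli:4, Ned:7, Gus:5, Kim:4, Uma:4
Odd-degree vertices: Ned, Gus.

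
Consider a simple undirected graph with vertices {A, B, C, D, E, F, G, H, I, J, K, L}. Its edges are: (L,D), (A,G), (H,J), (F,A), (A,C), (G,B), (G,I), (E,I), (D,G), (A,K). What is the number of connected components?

Component: {H, J}
Component: {A, B, C, D, E, F, G, I, K, L}

2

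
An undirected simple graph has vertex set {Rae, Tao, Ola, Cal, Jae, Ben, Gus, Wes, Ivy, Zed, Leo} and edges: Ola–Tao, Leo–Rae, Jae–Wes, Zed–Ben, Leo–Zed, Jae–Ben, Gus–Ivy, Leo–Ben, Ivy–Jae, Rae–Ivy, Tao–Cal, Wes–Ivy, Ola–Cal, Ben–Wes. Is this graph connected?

Component: {Tao, Ola, Cal}
Component: {Rae, Jae, Ben, Gus, Wes, Ivy, Zed, Leo}
There are 2 separate components, so the graph is not connected.

No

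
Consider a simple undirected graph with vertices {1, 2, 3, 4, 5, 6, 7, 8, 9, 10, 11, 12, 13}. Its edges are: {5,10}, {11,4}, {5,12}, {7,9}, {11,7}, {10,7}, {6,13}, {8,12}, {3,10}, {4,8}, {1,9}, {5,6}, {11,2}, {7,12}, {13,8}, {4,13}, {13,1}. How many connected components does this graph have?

Component: {1, 2, 3, 4, 5, 6, 7, 8, 9, 10, 11, 12, 13}

1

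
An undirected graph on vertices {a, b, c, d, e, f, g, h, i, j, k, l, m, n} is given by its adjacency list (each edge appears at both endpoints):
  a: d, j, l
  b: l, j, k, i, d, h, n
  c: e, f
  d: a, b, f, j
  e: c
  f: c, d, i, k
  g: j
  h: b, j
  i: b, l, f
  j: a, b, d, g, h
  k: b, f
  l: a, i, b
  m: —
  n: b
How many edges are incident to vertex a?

3

Neighbors of a: d, j, l.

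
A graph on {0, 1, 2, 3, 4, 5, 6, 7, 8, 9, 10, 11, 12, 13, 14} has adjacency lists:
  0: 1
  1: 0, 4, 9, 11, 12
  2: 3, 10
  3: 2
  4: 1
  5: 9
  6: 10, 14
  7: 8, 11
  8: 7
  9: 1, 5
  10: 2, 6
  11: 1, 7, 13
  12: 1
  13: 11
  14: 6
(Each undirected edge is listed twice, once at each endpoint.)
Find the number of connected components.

Component: {2, 3, 6, 10, 14}
Component: {0, 1, 4, 5, 7, 8, 9, 11, 12, 13}

2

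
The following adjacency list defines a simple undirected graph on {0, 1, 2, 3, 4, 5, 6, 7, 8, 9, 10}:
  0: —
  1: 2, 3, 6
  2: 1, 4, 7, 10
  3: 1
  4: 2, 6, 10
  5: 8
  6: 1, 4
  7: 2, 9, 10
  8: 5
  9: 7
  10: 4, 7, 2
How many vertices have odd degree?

Degrees: 0:0, 1:3, 2:4, 3:1, 4:3, 5:1, 6:2, 7:3, 8:1, 9:1, 10:3
Odd-degree vertices: 1, 3, 4, 5, 7, 8, 9, 10.

8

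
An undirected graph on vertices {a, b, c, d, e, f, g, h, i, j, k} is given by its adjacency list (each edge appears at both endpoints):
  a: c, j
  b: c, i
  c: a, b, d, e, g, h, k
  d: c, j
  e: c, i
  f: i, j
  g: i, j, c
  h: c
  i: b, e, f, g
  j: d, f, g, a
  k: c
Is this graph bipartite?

Partition the vertices as {c, i, j} vs {a, b, d, e, f, g, h, k}. Each listed edge has one endpoint in each part, so the graph is bipartite.

Yes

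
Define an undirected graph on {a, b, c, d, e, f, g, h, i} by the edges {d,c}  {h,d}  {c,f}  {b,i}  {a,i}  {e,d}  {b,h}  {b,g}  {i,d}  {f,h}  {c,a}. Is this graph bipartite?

Yes

Color {c, e, g, h, i} black and {a, b, d, f} white. No edge joins two same-colored vertices, so the graph is bipartite.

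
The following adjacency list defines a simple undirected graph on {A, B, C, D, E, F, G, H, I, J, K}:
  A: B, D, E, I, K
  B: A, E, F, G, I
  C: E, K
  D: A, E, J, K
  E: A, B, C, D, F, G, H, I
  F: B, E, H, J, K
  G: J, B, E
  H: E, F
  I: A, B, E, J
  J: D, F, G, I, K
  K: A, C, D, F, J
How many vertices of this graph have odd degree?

6

Degrees: A:5, B:5, C:2, D:4, E:8, F:5, G:3, H:2, I:4, J:5, K:5
Odd-degree vertices: A, B, F, G, J, K.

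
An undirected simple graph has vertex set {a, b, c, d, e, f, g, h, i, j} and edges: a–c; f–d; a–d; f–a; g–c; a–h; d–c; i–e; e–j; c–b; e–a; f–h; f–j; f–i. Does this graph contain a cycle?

Yes

The graph has 10 vertices, 14 edges, and 1 connected component.
Since 14 > 10 - 1, a cycle must exist; for instance a-e-j-f-a.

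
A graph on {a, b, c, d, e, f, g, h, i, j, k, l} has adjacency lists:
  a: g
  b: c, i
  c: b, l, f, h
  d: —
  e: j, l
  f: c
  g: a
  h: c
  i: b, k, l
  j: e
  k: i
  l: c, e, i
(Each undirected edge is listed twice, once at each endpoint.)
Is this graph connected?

No

Component: {d}
Component: {a, g}
Component: {b, c, e, f, h, i, j, k, l}
There are 3 separate components, so the graph is not connected.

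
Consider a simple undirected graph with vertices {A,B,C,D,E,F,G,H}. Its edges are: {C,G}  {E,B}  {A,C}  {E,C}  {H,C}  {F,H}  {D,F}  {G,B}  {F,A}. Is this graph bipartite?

A valid 2-coloring puts {B, C, F} on one side and {A, D, E, G, H} on the other; every edge crosses between the two sides.

Yes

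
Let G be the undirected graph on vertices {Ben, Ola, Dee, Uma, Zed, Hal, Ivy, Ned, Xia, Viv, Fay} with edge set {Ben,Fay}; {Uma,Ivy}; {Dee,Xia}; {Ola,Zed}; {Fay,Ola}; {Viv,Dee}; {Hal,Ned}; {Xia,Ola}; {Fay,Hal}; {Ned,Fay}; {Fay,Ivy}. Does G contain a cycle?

Yes

The graph has 11 vertices, 11 edges, and 1 connected component.
Since 11 > 11 - 1, a cycle must exist; for instance Fay-Ned-Hal-Fay.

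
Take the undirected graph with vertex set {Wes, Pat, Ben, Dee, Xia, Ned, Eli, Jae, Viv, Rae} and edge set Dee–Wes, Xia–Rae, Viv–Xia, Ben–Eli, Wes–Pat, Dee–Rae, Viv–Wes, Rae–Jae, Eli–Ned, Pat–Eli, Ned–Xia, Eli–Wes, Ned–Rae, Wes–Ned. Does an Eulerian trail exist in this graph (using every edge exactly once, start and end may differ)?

No

Degrees: Wes:5, Pat:2, Ben:1, Dee:2, Xia:3, Ned:4, Eli:4, Jae:1, Viv:2, Rae:4
Odd-degree vertices: Wes, Ben, Xia, Jae (4 total).
An Eulerian trail requires 0 or 2 odd-degree vertices; here there are 4.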